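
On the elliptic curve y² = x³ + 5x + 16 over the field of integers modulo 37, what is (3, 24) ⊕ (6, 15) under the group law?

(3, 24) + (6, 15). λ = (15 - 24)/(6 - 3) ≡ 28/3 mod 37. 3⁻¹ ≡ 25 (mod 37) since 3·25 = 75 ≡ 1, so λ ≡ 34.
  x = λ² - 3 - 6 = 1156 - 9 ≡ 0; y = λ·(3 - 0) - 24 ≡ 4. → (0, 4)

(0, 4)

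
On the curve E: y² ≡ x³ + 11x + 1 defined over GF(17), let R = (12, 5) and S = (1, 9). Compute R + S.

(12, 5) + (1, 9). λ = (9 - 5)/(1 - 12) ≡ 4/6 mod 17. 6⁻¹ ≡ 3 (mod 17), so λ ≡ 12.
  x = λ² - 12 - 1 = 144 - 13 ≡ 12; y = λ·(12 - 12) - 5 ≡ 12. → (12, 12)

(12, 12)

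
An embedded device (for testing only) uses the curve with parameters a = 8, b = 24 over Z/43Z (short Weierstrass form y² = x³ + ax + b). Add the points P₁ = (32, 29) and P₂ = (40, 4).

(11, 29)

(32, 29) + (40, 4). λ = (4 - 29)/(40 - 32) ≡ 18/8 mod 43. 8⁻¹ ≡ 27 (mod 43), so λ ≡ 13.
  x = λ² - 32 - 40 = 169 - 72 ≡ 11; y = λ·(32 - 11) - 29 ≡ 29. → (11, 29)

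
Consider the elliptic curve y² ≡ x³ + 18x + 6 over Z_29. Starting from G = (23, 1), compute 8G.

(12, 6)

Double-and-add on 8 = (1000)₂. Start with G = (23, 1) for the leading 1-bit.
double: tangent at (23, 1): λ = (3·23² + 18)/(2·1) ≡ 10/2. 2⁻¹ ≡ 15 (mod 29), so λ ≡ 10·15 ≡ 5.
  x = λ² - 23 - 23 = 25 - 46 ≡ 8; y = λ·(23 - 8) - 1 ≡ 16. → (8, 16)
double: tangent at (8, 16): λ = (3·8² + 18)/(2·16) ≡ 7/3. 3⁻¹ ≡ 10 (mod 29) since 3·10 = 30 ≡ 1, so λ ≡ 7·10 ≡ 12.
  x = λ² - 8 - 8 = 144 - 16 ≡ 12; y = λ·(8 - 12) - 16 ≡ 23. → (12, 23)
double: tangent at (12, 23): λ = (3·12² + 18)/(2·23) ≡ 15/17. 17⁻¹ ≡ 12 (mod 29) since 17·12 = 204 ≡ 1, so λ ≡ 15·12 ≡ 6.
  x = λ² - 12 - 12 = 36 - 24 ≡ 12; y = λ·(12 - 12) - 23 ≡ 6. → (12, 6)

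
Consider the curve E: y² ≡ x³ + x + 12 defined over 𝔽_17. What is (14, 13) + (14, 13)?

tangent at (14, 13): λ = (3·14² + 1)/(2·13) ≡ 11/9. 9⁻¹ ≡ 2 (mod 17), so λ ≡ 11·2 ≡ 5.
  x = λ² - 14 - 14 = 25 - 28 ≡ 14; y = λ·(14 - 14) - 13 ≡ 4. → (14, 4)

(14, 4)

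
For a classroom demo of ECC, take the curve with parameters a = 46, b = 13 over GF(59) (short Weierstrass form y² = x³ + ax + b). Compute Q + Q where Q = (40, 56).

(7, 18)

tangent at (40, 56): λ = (3·40² + 46)/(2·56) ≡ 8/53. 53⁻¹ ≡ 49 (mod 59), so λ ≡ 8·49 ≡ 38.
  x = λ² - 40 - 40 = 1444 - 80 ≡ 7; y = λ·(40 - 7) - 56 ≡ 18. → (7, 18)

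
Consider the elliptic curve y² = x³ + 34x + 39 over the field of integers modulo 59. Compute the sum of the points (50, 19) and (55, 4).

(22, 15)

(50, 19) + (55, 4). λ = (4 - 19)/(55 - 50) ≡ 44/5 mod 59. 5⁻¹ ≡ 12 (mod 59), so λ ≡ 56.
  x = λ² - 50 - 55 = 3136 - 105 ≡ 22; y = λ·(50 - 22) - 19 ≡ 15. → (22, 15)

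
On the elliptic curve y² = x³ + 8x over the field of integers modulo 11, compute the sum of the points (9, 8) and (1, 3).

(9, 8) + (1, 3). λ = (3 - 8)/(1 - 9) ≡ 6/3 mod 11. 3⁻¹ ≡ 4 (mod 11), so λ ≡ 2.
  x = λ² - 9 - 1 = 4 - 10 ≡ 5; y = λ·(9 - 5) - 8 ≡ 0. → (5, 0)

(5, 0)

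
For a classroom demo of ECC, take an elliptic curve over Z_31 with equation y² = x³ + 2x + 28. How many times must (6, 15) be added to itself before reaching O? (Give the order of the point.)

8

2P: tangent at (6, 15): λ = (3·6² + 2)/(2·15) ≡ 17/30. 30⁻¹ ≡ 30 (mod 31), so λ ≡ 17·30 ≡ 14.
  x = λ² - 6 - 6 = 196 - 12 ≡ 29; y = λ·(6 - 29) - 15 ≡ 4. → (29, 4)
3P: (29, 4) + (6, 15). λ = (15 - 4)/(6 - 29) ≡ 11/8 mod 31. 8⁻¹ ≡ 4 (mod 31), so λ ≡ 13.
  x = λ² - 29 - 6 = 169 - 35 ≡ 10; y = λ·(29 - 10) - 4 ≡ 26. → (10, 26)
4P: (10, 26) + (6, 15). λ = (15 - 26)/(6 - 10) ≡ 20/27 mod 31. 27⁻¹ ≡ 23 (mod 31), so λ ≡ 26.
  x = λ² - 10 - 6 = 676 - 16 ≡ 9; y = λ·(10 - 9) - 26 ≡ 0. → (9, 0)
5P: (9, 0) + (6, 15). λ = (15 - 0)/(6 - 9) ≡ 15/28 mod 31. 28⁻¹ ≡ 10 (mod 31), so λ ≡ 26.
  x = λ² - 9 - 6 = 676 - 15 ≡ 10; y = λ·(9 - 10) - 0 ≡ 5. → (10, 5)
6P: (10, 5) + (6, 15). λ = (15 - 5)/(6 - 10) ≡ 10/27 mod 31. 27⁻¹ ≡ 23 (mod 31) since 27·23 = 621 ≡ 1, so λ ≡ 13.
  x = λ² - 10 - 6 = 169 - 16 ≡ 29; y = λ·(10 - 29) - 5 ≡ 27. → (29, 27)
7P: (29, 27) + (6, 15). λ = (15 - 27)/(6 - 29) ≡ 19/8 mod 31. 8⁻¹ ≡ 4 (mod 31) since 8·4 = 32 ≡ 1, so λ ≡ 14.
  x = λ² - 29 - 6 = 196 - 35 ≡ 6; y = λ·(29 - 6) - 27 ≡ 16. → (6, 16)
8P: (6, 16) + (6, 15): same x and y₁ ≡ -y₂, so the sum is O.
8P = O, so the order is 8.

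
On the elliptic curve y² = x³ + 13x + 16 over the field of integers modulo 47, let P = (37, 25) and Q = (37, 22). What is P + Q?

O

The two points share x = 37 and their y-coordinates satisfy 25 + 22 ≡ 0 (mod 47), so they are inverses. Their sum is 𝒪.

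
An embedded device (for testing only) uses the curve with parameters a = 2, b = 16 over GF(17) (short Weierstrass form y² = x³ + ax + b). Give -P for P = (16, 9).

-(16, 9) = (16, -9 mod 17) = (16, 8).

(16, 8)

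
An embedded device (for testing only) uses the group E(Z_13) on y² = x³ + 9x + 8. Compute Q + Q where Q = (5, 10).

(4, 2)

tangent at (5, 10): λ = (3·5² + 9)/(2·10) ≡ 6/7. 7⁻¹ ≡ 2 (mod 13) since 7·2 = 14 ≡ 1, so λ ≡ 6·2 ≡ 12.
  x = λ² - 5 - 5 = 144 - 10 ≡ 4; y = λ·(5 - 4) - 10 ≡ 2. → (4, 2)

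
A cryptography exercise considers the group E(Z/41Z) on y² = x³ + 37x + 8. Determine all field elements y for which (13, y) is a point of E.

12, 29

x³ + 37x + 8 = 2686 ≡ 21 (mod 41).
Square roots of 21 mod 41: 12 and 29 (since 12² = 144 ≡ 21).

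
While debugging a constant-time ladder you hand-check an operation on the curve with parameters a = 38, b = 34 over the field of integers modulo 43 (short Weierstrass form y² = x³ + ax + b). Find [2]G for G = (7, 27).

(24, 35)

tangent at (7, 27): λ = (3·7² + 38)/(2·27) ≡ 13/11. 11⁻¹ ≡ 4 (mod 43), so λ ≡ 13·4 ≡ 9.
  x = λ² - 7 - 7 = 81 - 14 ≡ 24; y = λ·(7 - 24) - 27 ≡ 35. → (24, 35)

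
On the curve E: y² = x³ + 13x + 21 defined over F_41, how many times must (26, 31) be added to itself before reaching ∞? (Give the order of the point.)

3

2P: tangent at (26, 31): λ = (3·26² + 13)/(2·31) ≡ 32/21. 21⁻¹ ≡ 2 (mod 41) since 21·2 = 42 ≡ 1, so λ ≡ 32·2 ≡ 23.
  x = λ² - 26 - 26 = 529 - 52 ≡ 26; y = λ·(26 - 26) - 31 ≡ 10. → (26, 10)
3P: (26, 10) + (26, 31): same x and y₁ ≡ -y₂, so the sum is ∞.
3P = ∞, so the order is 3.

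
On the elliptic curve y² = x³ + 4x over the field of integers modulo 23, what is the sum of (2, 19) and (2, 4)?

The two points share x = 2 and their y-coordinates satisfy 19 + 4 ≡ 0 (mod 23), so they are inverses. Their sum is 𝒪.

O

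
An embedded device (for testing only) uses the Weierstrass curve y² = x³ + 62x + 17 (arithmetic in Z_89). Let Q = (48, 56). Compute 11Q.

Repeated addition: build up to 11Q.
2Q: tangent at (48, 56): λ = (3·48² + 62)/(2·56) ≡ 32/23. 23⁻¹ ≡ 31 (mod 89) since 23·31 = 713 ≡ 1, so λ ≡ 32·31 ≡ 13.
  x = λ² - 48 - 48 = 169 - 96 ≡ 73; y = λ·(48 - 73) - 56 ≡ 64. → (73, 64)
3Q: (73, 64) + (48, 56). λ = (56 - 64)/(48 - 73) ≡ 81/64 mod 89. 64⁻¹ ≡ 32 (mod 89), so λ ≡ 11.
  x = λ² - 73 - 48 = 121 - 121 ≡ 0; y = λ·(73 - 0) - 64 ≡ 27. → (0, 27)
4Q: (0, 27) + (48, 56). λ = (56 - 27)/(48 - 0) ≡ 29/48 mod 89. 48⁻¹ ≡ 13 (mod 89) since 48·13 = 624 ≡ 1, so λ ≡ 21.
  x = λ² - 0 - 48 = 441 - 48 ≡ 37; y = λ·(0 - 37) - 27 ≡ 86. → (37, 86)
5Q: (37, 86) + (48, 56). λ = (56 - 86)/(48 - 37) ≡ 59/11 mod 89. 11⁻¹ ≡ 81 (mod 89), so λ ≡ 62.
  x = λ² - 37 - 48 = 3844 - 85 ≡ 21; y = λ·(37 - 21) - 86 ≡ 16. → (21, 16)
6Q: (21, 16) + (48, 56). λ = (56 - 16)/(48 - 21) ≡ 40/27 mod 89. 27⁻¹ ≡ 33 (mod 89), so λ ≡ 74.
  x = λ² - 21 - 48 = 5476 - 69 ≡ 67; y = λ·(21 - 67) - 16 ≡ 51. → (67, 51)
7Q: (67, 51) + (48, 56). λ = (56 - 51)/(48 - 67) ≡ 5/70 mod 89. 70⁻¹ ≡ 14 (mod 89) since 70·14 = 980 ≡ 1, so λ ≡ 70.
  x = λ² - 67 - 48 = 4900 - 115 ≡ 68; y = λ·(67 - 68) - 51 ≡ 57. → (68, 57)
8Q: (68, 57) + (48, 56). λ = (56 - 57)/(48 - 68) ≡ 88/69 mod 89. 69⁻¹ ≡ 40 (mod 89) since 69·40 = 2760 ≡ 1, so λ ≡ 49.
  x = λ² - 68 - 48 = 2401 - 116 ≡ 60; y = λ·(68 - 60) - 57 ≡ 68. → (60, 68)
9Q: (60, 68) + (48, 56). λ = (56 - 68)/(48 - 60) ≡ 77/77 mod 89. 77⁻¹ ≡ 37 (mod 89) since 77·37 = 2849 ≡ 1, so λ ≡ 1.
  x = λ² - 60 - 48 = 1 - 108 ≡ 71; y = λ·(60 - 71) - 68 ≡ 10. → (71, 10)
10Q: (71, 10) + (48, 56). λ = (56 - 10)/(48 - 71) ≡ 46/66 mod 89. 66⁻¹ ≡ 58 (mod 89) since 66·58 = 3828 ≡ 1, so λ ≡ 87.
  x = λ² - 71 - 48 = 7569 - 119 ≡ 63; y = λ·(71 - 63) - 10 ≡ 63. → (63, 63)
11Q: (63, 63) + (48, 56). λ = (56 - 63)/(48 - 63) ≡ 82/74 mod 89. 74⁻¹ ≡ 83 (mod 89), so λ ≡ 42.
  x = λ² - 63 - 48 = 1764 - 111 ≡ 51; y = λ·(63 - 51) - 63 ≡ 85. → (51, 85)

(51, 85)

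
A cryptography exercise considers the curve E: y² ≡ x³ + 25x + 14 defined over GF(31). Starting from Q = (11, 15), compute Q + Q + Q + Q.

Double-and-add on 4 = (100)₂. Start with Q = (11, 15) for the leading 1-bit.
double: tangent at (11, 15): λ = (3·11² + 25)/(2·15) ≡ 16/30. 30⁻¹ ≡ 30 (mod 31), so λ ≡ 16·30 ≡ 15.
  x = λ² - 11 - 11 = 225 - 22 ≡ 17; y = λ·(11 - 17) - 15 ≡ 19. → (17, 19)
double: tangent at (17, 19): λ = (3·17² + 25)/(2·19) ≡ 24/7. 7⁻¹ ≡ 9 (mod 31), so λ ≡ 24·9 ≡ 30.
  x = λ² - 17 - 17 = 900 - 34 ≡ 29; y = λ·(17 - 29) - 19 ≡ 24. → (29, 24)

(29, 24)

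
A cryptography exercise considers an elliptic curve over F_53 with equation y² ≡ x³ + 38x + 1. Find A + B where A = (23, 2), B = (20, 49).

(23, 2) + (20, 49). λ = (49 - 2)/(20 - 23) ≡ 47/50 mod 53. 50⁻¹ ≡ 35 (mod 53) since 50·35 = 1750 ≡ 1, so λ ≡ 2.
  x = λ² - 23 - 20 = 4 - 43 ≡ 14; y = λ·(23 - 14) - 2 ≡ 16. → (14, 16)

(14, 16)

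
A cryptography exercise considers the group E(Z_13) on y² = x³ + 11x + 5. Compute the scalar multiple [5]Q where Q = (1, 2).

Double-and-add on 5 = (101)₂. Start with Q = (1, 2) for the leading 1-bit.
double: tangent at (1, 2): λ = (3·1² + 11)/(2·2) ≡ 1/4. 4⁻¹ ≡ 10 (mod 13), so λ ≡ 1·10 ≡ 10.
  x = λ² - 1 - 1 = 100 - 2 ≡ 7; y = λ·(1 - 7) - 2 ≡ 3. → (7, 3)
double: tangent at (7, 3): λ = (3·7² + 11)/(2·3) ≡ 2/6. 6⁻¹ ≡ 11 (mod 13) since 6·11 = 66 ≡ 1, so λ ≡ 2·11 ≡ 9.
  x = λ² - 7 - 7 = 81 - 14 ≡ 2; y = λ·(7 - 2) - 3 ≡ 3. → (2, 3)
add Q: (2, 3) + (1, 2). λ = (2 - 3)/(1 - 2) ≡ 12/12 mod 13. 12⁻¹ ≡ 12 (mod 13), so λ ≡ 1.
  x = λ² - 2 - 1 = 1 - 3 ≡ 11; y = λ·(2 - 11) - 3 ≡ 1. → (11, 1)

(11, 1)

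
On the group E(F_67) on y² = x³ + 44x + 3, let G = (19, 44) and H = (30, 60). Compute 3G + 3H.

First 3G:
Repeated addition: build up to 3G.
2G: tangent at (19, 44): λ = (3·19² + 44)/(2·44) ≡ 55/21. 21⁻¹ ≡ 16 (mod 67), so λ ≡ 55·16 ≡ 9.
  x = λ² - 19 - 19 = 81 - 38 ≡ 43; y = λ·(19 - 43) - 44 ≡ 8. → (43, 8)
3G: (43, 8) + (19, 44). λ = (44 - 8)/(19 - 43) ≡ 36/43 mod 67. 43⁻¹ ≡ 53 (mod 67), so λ ≡ 32.
  x = λ² - 43 - 19 = 1024 - 62 ≡ 24; y = λ·(43 - 24) - 8 ≡ 64. → (24, 64)
3G = (24, 64).
Next 3H:
Repeated addition: build up to 3H.
2H: tangent at (30, 60): λ = (3·30² + 44)/(2·60) ≡ 64/53. 53⁻¹ ≡ 43 (mod 67) since 53·43 = 2279 ≡ 1, so λ ≡ 64·43 ≡ 5.
  x = λ² - 30 - 30 = 25 - 60 ≡ 32; y = λ·(30 - 32) - 60 ≡ 64. → (32, 64)
3H: (32, 64) + (30, 60). λ = (60 - 64)/(30 - 32) ≡ 63/65 mod 67. 65⁻¹ ≡ 33 (mod 67), so λ ≡ 2.
  x = λ² - 32 - 30 = 4 - 62 ≡ 9; y = λ·(32 - 9) - 64 ≡ 49. → (9, 49)
3H = (9, 49).
Finally 3G + 3H:
(24, 64) + (9, 49). λ = (49 - 64)/(9 - 24) ≡ 52/52 mod 67. 52⁻¹ ≡ 58 (mod 67), so λ ≡ 1.
  x = λ² - 24 - 9 = 1 - 33 ≡ 35; y = λ·(24 - 35) - 64 ≡ 59. → (35, 59)

(35, 59)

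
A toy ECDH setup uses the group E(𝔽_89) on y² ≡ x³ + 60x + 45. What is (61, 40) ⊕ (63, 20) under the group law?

(65, 0)

(61, 40) + (63, 20). λ = (20 - 40)/(63 - 61) ≡ 69/2 mod 89. 2⁻¹ ≡ 45 (mod 89), so λ ≡ 79.
  x = λ² - 61 - 63 = 6241 - 124 ≡ 65; y = λ·(61 - 65) - 40 ≡ 0. → (65, 0)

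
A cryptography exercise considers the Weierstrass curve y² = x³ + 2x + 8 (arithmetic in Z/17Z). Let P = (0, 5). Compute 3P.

(6, 7)

Repeated addition: build up to 3P.
2P: tangent at (0, 5): λ = (3·0² + 2)/(2·5) ≡ 2/10. 10⁻¹ ≡ 12 (mod 17) since 10·12 = 120 ≡ 1, so λ ≡ 2·12 ≡ 7.
  x = λ² - 0 - 0 = 49 - 0 ≡ 15; y = λ·(0 - 15) - 5 ≡ 9. → (15, 9)
3P: (15, 9) + (0, 5). λ = (5 - 9)/(0 - 15) ≡ 13/2 mod 17. 2⁻¹ ≡ 9 (mod 17), so λ ≡ 15.
  x = λ² - 15 - 0 = 225 - 15 ≡ 6; y = λ·(15 - 6) - 9 ≡ 7. → (6, 7)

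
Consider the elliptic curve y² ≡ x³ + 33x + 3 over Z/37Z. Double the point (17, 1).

(2, 15)

tangent at (17, 1): λ = (3·17² + 33)/(2·1) ≡ 12/2. 2⁻¹ ≡ 19 (mod 37), so λ ≡ 12·19 ≡ 6.
  x = λ² - 17 - 17 = 36 - 34 ≡ 2; y = λ·(17 - 2) - 1 ≡ 15. → (2, 15)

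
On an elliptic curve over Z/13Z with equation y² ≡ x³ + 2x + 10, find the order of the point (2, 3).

2P: tangent at (2, 3): λ = (3·2² + 2)/(2·3) ≡ 1/6. 6⁻¹ ≡ 11 (mod 13) since 6·11 = 66 ≡ 1, so λ ≡ 1·11 ≡ 11.
  x = λ² - 2 - 2 = 121 - 4 ≡ 0; y = λ·(2 - 0) - 3 ≡ 6. → (0, 6)
3P: (0, 6) + (2, 3). λ = (3 - 6)/(2 - 0) ≡ 10/2 mod 13. 2⁻¹ ≡ 7 (mod 13), so λ ≡ 5.
  x = λ² - 0 - 2 = 25 - 2 ≡ 10; y = λ·(0 - 10) - 6 ≡ 9. → (10, 9)
4P: (10, 9) + (2, 3). λ = (3 - 9)/(2 - 10) ≡ 7/5 mod 13. 5⁻¹ ≡ 8 (mod 13), so λ ≡ 4.
  x = λ² - 10 - 2 = 16 - 12 ≡ 4; y = λ·(10 - 4) - 9 ≡ 2. → (4, 2)
5P: (4, 2) + (2, 3). λ = (3 - 2)/(2 - 4) ≡ 1/11 mod 13. 11⁻¹ ≡ 6 (mod 13), so λ ≡ 6.
  x = λ² - 4 - 2 = 36 - 6 ≡ 4; y = λ·(4 - 4) - 2 ≡ 11. → (4, 11)
6P: (4, 11) + (2, 3). λ = (3 - 11)/(2 - 4) ≡ 5/11 mod 13. 11⁻¹ ≡ 6 (mod 13), so λ ≡ 4.
  x = λ² - 4 - 2 = 16 - 6 ≡ 10; y = λ·(4 - 10) - 11 ≡ 4. → (10, 4)
7P: (10, 4) + (2, 3). λ = (3 - 4)/(2 - 10) ≡ 12/5 mod 13. 5⁻¹ ≡ 8 (mod 13) since 5·8 = 40 ≡ 1, so λ ≡ 5.
  x = λ² - 10 - 2 = 25 - 12 ≡ 0; y = λ·(10 - 0) - 4 ≡ 7. → (0, 7)
8P: (0, 7) + (2, 3). λ = (3 - 7)/(2 - 0) ≡ 9/2 mod 13. 2⁻¹ ≡ 7 (mod 13) since 2·7 = 14 ≡ 1, so λ ≡ 11.
  x = λ² - 0 - 2 = 121 - 2 ≡ 2; y = λ·(0 - 2) - 7 ≡ 10. → (2, 10)
9P: (2, 10) + (2, 3): same x and y₁ ≡ -y₂, so the sum is the point at infinity.
9P = the point at infinity, so the order is 9.

9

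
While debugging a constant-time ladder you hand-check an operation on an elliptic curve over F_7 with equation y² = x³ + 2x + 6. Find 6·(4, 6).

(5, 1)

Write G = (4, 6).
Double-and-add on 6 = (110)₂. Start with G = (4, 6) for the leading 1-bit.
double: tangent at (4, 6): λ = (3·4² + 2)/(2·6) ≡ 1/5. 5⁻¹ ≡ 3 (mod 7), so λ ≡ 1·3 ≡ 3.
  x = λ² - 4 - 4 = 9 - 8 ≡ 1; y = λ·(4 - 1) - 6 ≡ 3. → (1, 3)
add G: (1, 3) + (4, 6). λ = (6 - 3)/(4 - 1) ≡ 3/3 mod 7. 3⁻¹ ≡ 5 (mod 7), so λ ≡ 1.
  x = λ² - 1 - 4 = 1 - 5 ≡ 3; y = λ·(1 - 3) - 3 ≡ 2. → (3, 2)
double: tangent at (3, 2): λ = (3·3² + 2)/(2·2) ≡ 1/4. 4⁻¹ ≡ 2 (mod 7), so λ ≡ 1·2 ≡ 2.
  x = λ² - 3 - 3 = 4 - 6 ≡ 5; y = λ·(3 - 5) - 2 ≡ 1. → (5, 1)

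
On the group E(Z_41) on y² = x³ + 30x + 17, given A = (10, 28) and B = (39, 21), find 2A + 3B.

(7, 23)

First 2A:
Repeated addition: build up to 2A.
2A: tangent at (10, 28): λ = (3·10² + 30)/(2·28) ≡ 2/15. 15⁻¹ ≡ 11 (mod 41), so λ ≡ 2·11 ≡ 22.
  x = λ² - 10 - 10 = 484 - 20 ≡ 13; y = λ·(10 - 13) - 28 ≡ 29. → (13, 29)
2A = (13, 29).
Next 3B:
Repeated addition: build up to 3B.
2B: tangent at (39, 21): λ = (3·39² + 30)/(2·21) ≡ 1/1. 1⁻¹ ≡ 1 (mod 41) since 1·1 = 1 ≡ 1, so λ ≡ 1·1 ≡ 1.
  x = λ² - 39 - 39 = 1 - 78 ≡ 5; y = λ·(39 - 5) - 21 ≡ 13. → (5, 13)
3B: (5, 13) + (39, 21). λ = (21 - 13)/(39 - 5) ≡ 8/34 mod 41. 34⁻¹ ≡ 35 (mod 41) since 34·35 = 1190 ≡ 1, so λ ≡ 34.
  x = λ² - 5 - 39 = 1156 - 44 ≡ 5; y = λ·(5 - 5) - 13 ≡ 28. → (5, 28)
3B = (5, 28).
Finally 2A + 3B:
(13, 29) + (5, 28). λ = (28 - 29)/(5 - 13) ≡ 40/33 mod 41. 33⁻¹ ≡ 5 (mod 41), so λ ≡ 36.
  x = λ² - 13 - 5 = 1296 - 18 ≡ 7; y = λ·(13 - 7) - 29 ≡ 23. → (7, 23)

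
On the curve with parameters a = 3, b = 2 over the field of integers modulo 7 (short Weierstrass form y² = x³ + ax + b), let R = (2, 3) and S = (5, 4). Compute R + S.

(2, 3) + (5, 4). λ = (4 - 3)/(5 - 2) ≡ 1/3 mod 7. 3⁻¹ ≡ 5 (mod 7), so λ ≡ 5.
  x = λ² - 2 - 5 = 25 - 7 ≡ 4; y = λ·(2 - 4) - 3 ≡ 1. → (4, 1)

(4, 1)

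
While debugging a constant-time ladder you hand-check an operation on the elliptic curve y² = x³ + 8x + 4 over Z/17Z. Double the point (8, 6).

(3, 15)

tangent at (8, 6): λ = (3·8² + 8)/(2·6) ≡ 13/12. 12⁻¹ ≡ 10 (mod 17), so λ ≡ 13·10 ≡ 11.
  x = λ² - 8 - 8 = 121 - 16 ≡ 3; y = λ·(8 - 3) - 6 ≡ 15. → (3, 15)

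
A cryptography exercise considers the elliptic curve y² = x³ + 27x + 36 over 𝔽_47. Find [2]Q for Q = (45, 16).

tangent at (45, 16): λ = (3·45² + 27)/(2·16) ≡ 39/32. 32⁻¹ ≡ 25 (mod 47), so λ ≡ 39·25 ≡ 35.
  x = λ² - 45 - 45 = 1225 - 90 ≡ 7; y = λ·(45 - 7) - 16 ≡ 45. → (7, 45)

(7, 45)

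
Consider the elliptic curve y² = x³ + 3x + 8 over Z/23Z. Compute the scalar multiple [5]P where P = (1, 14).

(7, 2)

Double-and-add on 5 = (101)₂. Start with P = (1, 14) for the leading 1-bit.
double: tangent at (1, 14): λ = (3·1² + 3)/(2·14) ≡ 6/5. 5⁻¹ ≡ 14 (mod 23), so λ ≡ 6·14 ≡ 15.
  x = λ² - 1 - 1 = 225 - 2 ≡ 16; y = λ·(1 - 16) - 14 ≡ 14. → (16, 14)
double: tangent at (16, 14): λ = (3·16² + 3)/(2·14) ≡ 12/5. 5⁻¹ ≡ 14 (mod 23), so λ ≡ 12·14 ≡ 7.
  x = λ² - 16 - 16 = 49 - 32 ≡ 17; y = λ·(16 - 17) - 14 ≡ 2. → (17, 2)
add P: (17, 2) + (1, 14). λ = (14 - 2)/(1 - 17) ≡ 12/7 mod 23. 7⁻¹ ≡ 10 (mod 23) since 7·10 = 70 ≡ 1, so λ ≡ 5.
  x = λ² - 17 - 1 = 25 - 18 ≡ 7; y = λ·(17 - 7) - 2 ≡ 2. → (7, 2)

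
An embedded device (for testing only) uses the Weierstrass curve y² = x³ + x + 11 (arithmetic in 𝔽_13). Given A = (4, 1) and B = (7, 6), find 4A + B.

First 4A:
Double-and-add on 4 = (100)₂. Start with A = (4, 1) for the leading 1-bit.
double: tangent at (4, 1): λ = (3·4² + 1)/(2·1) ≡ 10/2. 2⁻¹ ≡ 7 (mod 13), so λ ≡ 10·7 ≡ 5.
  x = λ² - 4 - 4 = 25 - 8 ≡ 4; y = λ·(4 - 4) - 1 ≡ 12. → (4, 12)
double: tangent at (4, 12): λ = (3·4² + 1)/(2·12) ≡ 10/11. 11⁻¹ ≡ 6 (mod 13), so λ ≡ 10·6 ≡ 8.
  x = λ² - 4 - 4 = 64 - 8 ≡ 4; y = λ·(4 - 4) - 12 ≡ 1. → (4, 1)
4A = (4, 1).
Finally 4A + B:
(4, 1) + (7, 6). λ = (6 - 1)/(7 - 4) ≡ 5/3 mod 13. 3⁻¹ ≡ 9 (mod 13), so λ ≡ 6.
  x = λ² - 4 - 7 = 36 - 11 ≡ 12; y = λ·(4 - 12) - 1 ≡ 3. → (12, 3)

(12, 3)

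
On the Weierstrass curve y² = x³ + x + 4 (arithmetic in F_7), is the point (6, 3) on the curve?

yes

y² = 3² ≡ 2; x³ + 1x + 4 = 226 ≡ 2 (mod 7). 2 = 2.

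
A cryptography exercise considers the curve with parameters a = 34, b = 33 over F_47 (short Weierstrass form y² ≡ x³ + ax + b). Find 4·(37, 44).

Write Q = (37, 44).
Double-and-add on 4 = (100)₂. Start with Q = (37, 44) for the leading 1-bit.
double: tangent at (37, 44): λ = (3·37² + 34)/(2·44) ≡ 5/41. 41⁻¹ ≡ 39 (mod 47), so λ ≡ 5·39 ≡ 7.
  x = λ² - 37 - 37 = 49 - 74 ≡ 22; y = λ·(37 - 22) - 44 ≡ 14. → (22, 14)
double: tangent at (22, 14): λ = (3·22² + 34)/(2·14) ≡ 29/28. 28⁻¹ ≡ 42 (mod 47), so λ ≡ 29·42 ≡ 43.
  x = λ² - 22 - 22 = 1849 - 44 ≡ 19; y = λ·(22 - 19) - 14 ≡ 21. → (19, 21)

(19, 21)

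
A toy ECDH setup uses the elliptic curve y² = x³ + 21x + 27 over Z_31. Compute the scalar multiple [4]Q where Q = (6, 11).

(24, 8)

Double-and-add on 4 = (100)₂. Start with Q = (6, 11) for the leading 1-bit.
double: tangent at (6, 11): λ = (3·6² + 21)/(2·11) ≡ 5/22. 22⁻¹ ≡ 24 (mod 31) since 22·24 = 528 ≡ 1, so λ ≡ 5·24 ≡ 27.
  x = λ² - 6 - 6 = 729 - 12 ≡ 4; y = λ·(6 - 4) - 11 ≡ 12. → (4, 12)
double: tangent at (4, 12): λ = (3·4² + 21)/(2·12) ≡ 7/24. 24⁻¹ ≡ 22 (mod 31), so λ ≡ 7·22 ≡ 30.
  x = λ² - 4 - 4 = 900 - 8 ≡ 24; y = λ·(4 - 24) - 12 ≡ 8. → (24, 8)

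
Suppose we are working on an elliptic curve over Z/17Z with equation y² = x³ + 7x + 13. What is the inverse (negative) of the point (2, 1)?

(2, 16)

-(2, 1) = (2, -1 mod 17) = (2, 16).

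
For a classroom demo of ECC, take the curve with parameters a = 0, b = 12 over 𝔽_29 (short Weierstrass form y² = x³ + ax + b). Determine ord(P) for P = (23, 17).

2P: tangent at (23, 17): λ = (3·23² + 0)/(2·17) ≡ 21/5. 5⁻¹ ≡ 6 (mod 29), so λ ≡ 21·6 ≡ 10.
  x = λ² - 23 - 23 = 100 - 46 ≡ 25; y = λ·(23 - 25) - 17 ≡ 21. → (25, 21)
3P: (25, 21) + (23, 17). λ = (17 - 21)/(23 - 25) ≡ 25/27 mod 29. 27⁻¹ ≡ 14 (mod 29), so λ ≡ 2.
  x = λ² - 25 - 23 = 4 - 48 ≡ 14; y = λ·(25 - 14) - 21 ≡ 1. → (14, 1)
4P: (14, 1) + (23, 17). λ = (17 - 1)/(23 - 14) ≡ 16/9 mod 29. 9⁻¹ ≡ 13 (mod 29) since 9·13 = 117 ≡ 1, so λ ≡ 5.
  x = λ² - 14 - 23 = 25 - 37 ≡ 17; y = λ·(14 - 17) - 1 ≡ 13. → (17, 13)
5P: (17, 13) + (23, 17). λ = (17 - 13)/(23 - 17) ≡ 4/6 mod 29. 6⁻¹ ≡ 5 (mod 29), so λ ≡ 20.
  x = λ² - 17 - 23 = 400 - 40 ≡ 12; y = λ·(17 - 12) - 13 ≡ 0. → (12, 0)
6P: (12, 0) + (23, 17). λ = (17 - 0)/(23 - 12) ≡ 17/11 mod 29. 11⁻¹ ≡ 8 (mod 29), so λ ≡ 20.
  x = λ² - 12 - 23 = 400 - 35 ≡ 17; y = λ·(12 - 17) - 0 ≡ 16. → (17, 16)
7P: (17, 16) + (23, 17). λ = (17 - 16)/(23 - 17) ≡ 1/6 mod 29. 6⁻¹ ≡ 5 (mod 29), so λ ≡ 5.
  x = λ² - 17 - 23 = 25 - 40 ≡ 14; y = λ·(17 - 14) - 16 ≡ 28. → (14, 28)
8P: (14, 28) + (23, 17). λ = (17 - 28)/(23 - 14) ≡ 18/9 mod 29. 9⁻¹ ≡ 13 (mod 29) since 9·13 = 117 ≡ 1, so λ ≡ 2.
  x = λ² - 14 - 23 = 4 - 37 ≡ 25; y = λ·(14 - 25) - 28 ≡ 8. → (25, 8)
9P: (25, 8) + (23, 17). λ = (17 - 8)/(23 - 25) ≡ 9/27 mod 29. 27⁻¹ ≡ 14 (mod 29), so λ ≡ 10.
  x = λ² - 25 - 23 = 100 - 48 ≡ 23; y = λ·(25 - 23) - 8 ≡ 12. → (23, 12)
10P: (23, 12) + (23, 17): same x and y₁ ≡ -y₂, so the sum is O.
10P = O, so the order is 10.

10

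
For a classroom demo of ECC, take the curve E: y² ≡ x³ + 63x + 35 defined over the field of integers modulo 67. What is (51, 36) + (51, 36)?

tangent at (51, 36): λ = (3·51² + 63)/(2·36) ≡ 27/5. 5⁻¹ ≡ 27 (mod 67), so λ ≡ 27·27 ≡ 59.
  x = λ² - 51 - 51 = 3481 - 102 ≡ 29; y = λ·(51 - 29) - 36 ≡ 56. → (29, 56)

(29, 56)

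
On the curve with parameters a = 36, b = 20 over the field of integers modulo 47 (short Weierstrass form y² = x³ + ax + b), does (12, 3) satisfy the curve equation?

y² = 3² ≡ 9; x³ + 36x + 20 = 2180 ≡ 18 (mod 47). 9 ≠ 18.

no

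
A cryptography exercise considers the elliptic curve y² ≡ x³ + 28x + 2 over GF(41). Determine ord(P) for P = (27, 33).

2P: tangent at (27, 33): λ = (3·27² + 28)/(2·33) ≡ 1/25. 25⁻¹ ≡ 23 (mod 41), so λ ≡ 1·23 ≡ 23.
  x = λ² - 27 - 27 = 529 - 54 ≡ 24; y = λ·(27 - 24) - 33 ≡ 36. → (24, 36)
3P: (24, 36) + (27, 33). λ = (33 - 36)/(27 - 24) ≡ 38/3 mod 41. 3⁻¹ ≡ 14 (mod 41), so λ ≡ 40.
  x = λ² - 24 - 27 = 1600 - 51 ≡ 32; y = λ·(24 - 32) - 36 ≡ 13. → (32, 13)
4P: (32, 13) + (27, 33). λ = (33 - 13)/(27 - 32) ≡ 20/36 mod 41. 36⁻¹ ≡ 8 (mod 41) since 36·8 = 288 ≡ 1, so λ ≡ 37.
  x = λ² - 32 - 27 = 1369 - 59 ≡ 39; y = λ·(32 - 39) - 13 ≡ 15. → (39, 15)
5P: (39, 15) + (27, 33). λ = (33 - 15)/(27 - 39) ≡ 18/29 mod 41. 29⁻¹ ≡ 17 (mod 41) since 29·17 = 493 ≡ 1, so λ ≡ 19.
  x = λ² - 39 - 27 = 361 - 66 ≡ 8; y = λ·(39 - 8) - 15 ≡ 0. → (8, 0)
6P: (8, 0) + (27, 33). λ = (33 - 0)/(27 - 8) ≡ 33/19 mod 41. 19⁻¹ ≡ 13 (mod 41), so λ ≡ 19.
  x = λ² - 8 - 27 = 361 - 35 ≡ 39; y = λ·(8 - 39) - 0 ≡ 26. → (39, 26)
7P: (39, 26) + (27, 33). λ = (33 - 26)/(27 - 39) ≡ 7/29 mod 41. 29⁻¹ ≡ 17 (mod 41) since 29·17 = 493 ≡ 1, so λ ≡ 37.
  x = λ² - 39 - 27 = 1369 - 66 ≡ 32; y = λ·(39 - 32) - 26 ≡ 28. → (32, 28)
8P: (32, 28) + (27, 33). λ = (33 - 28)/(27 - 32) ≡ 5/36 mod 41. 36⁻¹ ≡ 8 (mod 41) since 36·8 = 288 ≡ 1, so λ ≡ 40.
  x = λ² - 32 - 27 = 1600 - 59 ≡ 24; y = λ·(32 - 24) - 28 ≡ 5. → (24, 5)
9P: (24, 5) + (27, 33). λ = (33 - 5)/(27 - 24) ≡ 28/3 mod 41. 3⁻¹ ≡ 14 (mod 41) since 3·14 = 42 ≡ 1, so λ ≡ 23.
  x = λ² - 24 - 27 = 529 - 51 ≡ 27; y = λ·(24 - 27) - 5 ≡ 8. → (27, 8)
10P: (27, 8) + (27, 33): same x and y₁ ≡ -y₂, so the sum is O.
10P = O, so the order is 10.

10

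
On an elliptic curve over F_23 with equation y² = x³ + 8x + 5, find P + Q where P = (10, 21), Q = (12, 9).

(10, 21) + (12, 9). λ = (9 - 21)/(12 - 10) ≡ 11/2 mod 23. 2⁻¹ ≡ 12 (mod 23), so λ ≡ 17.
  x = λ² - 10 - 12 = 289 - 22 ≡ 14; y = λ·(10 - 14) - 21 ≡ 3. → (14, 3)

(14, 3)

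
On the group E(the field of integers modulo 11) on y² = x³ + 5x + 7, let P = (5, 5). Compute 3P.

Repeated addition: build up to 3P.
2P: tangent at (5, 5): λ = (3·5² + 5)/(2·5) ≡ 3/10. 10⁻¹ ≡ 10 (mod 11), so λ ≡ 3·10 ≡ 8.
  x = λ² - 5 - 5 = 64 - 10 ≡ 10; y = λ·(5 - 10) - 5 ≡ 10. → (10, 10)
3P: (10, 10) + (5, 5). λ = (5 - 10)/(5 - 10) ≡ 6/6 mod 11. 6⁻¹ ≡ 2 (mod 11) since 6·2 = 12 ≡ 1, so λ ≡ 1.
  x = λ² - 10 - 5 = 1 - 15 ≡ 8; y = λ·(10 - 8) - 10 ≡ 3. → (8, 3)

(8, 3)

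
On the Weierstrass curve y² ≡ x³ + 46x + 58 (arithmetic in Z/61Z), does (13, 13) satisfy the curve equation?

y² = 13² ≡ 47; x³ + 46x + 58 = 2853 ≡ 47 (mod 61). 47 = 47.

yes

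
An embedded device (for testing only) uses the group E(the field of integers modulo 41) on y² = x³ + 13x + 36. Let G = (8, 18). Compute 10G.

(22, 8)

Double-and-add on 10 = (1010)₂. Start with G = (8, 18) for the leading 1-bit.
double: tangent at (8, 18): λ = (3·8² + 13)/(2·18) ≡ 0/36. 36⁻¹ ≡ 8 (mod 41) since 36·8 = 288 ≡ 1, so λ ≡ 0·8 ≡ 0.
  x = λ² - 8 - 8 = 0 - 16 ≡ 25; y = λ·(8 - 25) - 18 ≡ 23. → (25, 23)
double: tangent at (25, 23): λ = (3·25² + 13)/(2·23) ≡ 2/5. 5⁻¹ ≡ 33 (mod 41) since 5·33 = 165 ≡ 1, so λ ≡ 2·33 ≡ 25.
  x = λ² - 25 - 25 = 625 - 50 ≡ 1; y = λ·(25 - 1) - 23 ≡ 3. → (1, 3)
add G: (1, 3) + (8, 18). λ = (18 - 3)/(8 - 1) ≡ 15/7 mod 41. 7⁻¹ ≡ 6 (mod 41) since 7·6 = 42 ≡ 1, so λ ≡ 8.
  x = λ² - 1 - 8 = 64 - 9 ≡ 14; y = λ·(1 - 14) - 3 ≡ 16. → (14, 16)
double: tangent at (14, 16): λ = (3·14² + 13)/(2·16) ≡ 27/32. 32⁻¹ ≡ 9 (mod 41), so λ ≡ 27·9 ≡ 38.
  x = λ² - 14 - 14 = 1444 - 28 ≡ 22; y = λ·(14 - 22) - 16 ≡ 8. → (22, 8)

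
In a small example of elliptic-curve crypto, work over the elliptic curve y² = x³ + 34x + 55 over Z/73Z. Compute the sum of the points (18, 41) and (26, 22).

(70, 46)

(18, 41) + (26, 22). λ = (22 - 41)/(26 - 18) ≡ 54/8 mod 73. 8⁻¹ ≡ 64 (mod 73), so λ ≡ 25.
  x = λ² - 18 - 26 = 625 - 44 ≡ 70; y = λ·(18 - 70) - 41 ≡ 46. → (70, 46)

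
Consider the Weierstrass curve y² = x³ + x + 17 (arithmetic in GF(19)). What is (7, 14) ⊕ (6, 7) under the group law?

(17, 11)

(7, 14) + (6, 7). λ = (7 - 14)/(6 - 7) ≡ 12/18 mod 19. 18⁻¹ ≡ 18 (mod 19), so λ ≡ 7.
  x = λ² - 7 - 6 = 49 - 13 ≡ 17; y = λ·(7 - 17) - 14 ≡ 11. → (17, 11)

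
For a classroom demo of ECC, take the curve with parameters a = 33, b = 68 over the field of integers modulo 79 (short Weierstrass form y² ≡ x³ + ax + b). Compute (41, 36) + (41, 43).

O

The two points share x = 41 and their y-coordinates satisfy 36 + 43 ≡ 0 (mod 79), so they are inverses. Their sum is ∞.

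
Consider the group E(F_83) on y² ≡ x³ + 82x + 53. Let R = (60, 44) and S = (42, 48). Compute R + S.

(60, 44) + (42, 48). λ = (48 - 44)/(42 - 60) ≡ 4/65 mod 83. 65⁻¹ ≡ 23 (mod 83), so λ ≡ 9.
  x = λ² - 60 - 42 = 81 - 102 ≡ 62; y = λ·(60 - 62) - 44 ≡ 21. → (62, 21)

(62, 21)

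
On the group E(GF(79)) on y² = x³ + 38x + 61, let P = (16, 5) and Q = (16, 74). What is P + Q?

The two points share x = 16 and their y-coordinates satisfy 5 + 74 ≡ 0 (mod 79), so they are inverses. Their sum is 𝒪.

O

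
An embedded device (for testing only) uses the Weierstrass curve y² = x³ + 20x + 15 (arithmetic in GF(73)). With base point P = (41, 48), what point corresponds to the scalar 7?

(59, 35)

Double-and-add on 7 = (111)₂. Start with P = (41, 48) for the leading 1-bit.
double: tangent at (41, 48): λ = (3·41² + 20)/(2·48) ≡ 26/23. 23⁻¹ ≡ 54 (mod 73), so λ ≡ 26·54 ≡ 17.
  x = λ² - 41 - 41 = 289 - 82 ≡ 61; y = λ·(41 - 61) - 48 ≡ 50. → (61, 50)
add P: (61, 50) + (41, 48). λ = (48 - 50)/(41 - 61) ≡ 71/53 mod 73. 53⁻¹ ≡ 62 (mod 73), so λ ≡ 22.
  x = λ² - 61 - 41 = 484 - 102 ≡ 17; y = λ·(61 - 17) - 50 ≡ 42. → (17, 42)
double: tangent at (17, 42): λ = (3·17² + 20)/(2·42) ≡ 11/11. 11⁻¹ ≡ 20 (mod 73) since 11·20 = 220 ≡ 1, so λ ≡ 11·20 ≡ 1.
  x = λ² - 17 - 17 = 1 - 34 ≡ 40; y = λ·(17 - 40) - 42 ≡ 8. → (40, 8)
add P: (40, 8) + (41, 48). λ = (48 - 8)/(41 - 40) ≡ 40/1 mod 73. 1⁻¹ ≡ 1 (mod 73) since 1·1 = 1 ≡ 1, so λ ≡ 40.
  x = λ² - 40 - 41 = 1600 - 81 ≡ 59; y = λ·(40 - 59) - 8 ≡ 35. → (59, 35)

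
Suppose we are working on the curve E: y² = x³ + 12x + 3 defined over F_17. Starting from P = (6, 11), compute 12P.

(3, 7)

Double-and-add on 12 = (1100)₂. Start with P = (6, 11) for the leading 1-bit.
double: tangent at (6, 11): λ = (3·6² + 12)/(2·11) ≡ 1/5. 5⁻¹ ≡ 7 (mod 17), so λ ≡ 1·7 ≡ 7.
  x = λ² - 6 - 6 = 49 - 12 ≡ 3; y = λ·(6 - 3) - 11 ≡ 10. → (3, 10)
add P: (3, 10) + (6, 11). λ = (11 - 10)/(6 - 3) ≡ 1/3 mod 17. 3⁻¹ ≡ 6 (mod 17), so λ ≡ 6.
  x = λ² - 3 - 6 = 36 - 9 ≡ 10; y = λ·(3 - 10) - 10 ≡ 16. → (10, 16)
double: tangent at (10, 16): λ = (3·10² + 12)/(2·16) ≡ 6/15. 15⁻¹ ≡ 8 (mod 17), so λ ≡ 6·8 ≡ 14.
  x = λ² - 10 - 10 = 196 - 20 ≡ 6; y = λ·(10 - 6) - 16 ≡ 6. → (6, 6)
double: tangent at (6, 6): λ = (3·6² + 12)/(2·6) ≡ 1/12. 12⁻¹ ≡ 10 (mod 17), so λ ≡ 1·10 ≡ 10.
  x = λ² - 6 - 6 = 100 - 12 ≡ 3; y = λ·(6 - 3) - 6 ≡ 7. → (3, 7)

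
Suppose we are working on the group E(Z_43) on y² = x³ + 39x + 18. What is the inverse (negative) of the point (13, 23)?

-(13, 23) = (13, -23 mod 43) = (13, 20).

(13, 20)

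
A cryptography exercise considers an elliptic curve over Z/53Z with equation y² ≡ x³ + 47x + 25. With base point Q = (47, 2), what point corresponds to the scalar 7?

(48, 6)

Repeated addition: build up to 7Q.
2Q: tangent at (47, 2): λ = (3·47² + 47)/(2·2) ≡ 49/4. 4⁻¹ ≡ 40 (mod 53), so λ ≡ 49·40 ≡ 52.
  x = λ² - 47 - 47 = 2704 - 94 ≡ 13; y = λ·(47 - 13) - 2 ≡ 17. → (13, 17)
3Q: (13, 17) + (47, 2). λ = (2 - 17)/(47 - 13) ≡ 38/34 mod 53. 34⁻¹ ≡ 39 (mod 53) since 34·39 = 1326 ≡ 1, so λ ≡ 51.
  x = λ² - 13 - 47 = 2601 - 60 ≡ 50; y = λ·(13 - 50) - 17 ≡ 4. → (50, 4)
4Q: (50, 4) + (47, 2). λ = (2 - 4)/(47 - 50) ≡ 51/50 mod 53. 50⁻¹ ≡ 35 (mod 53) since 50·35 = 1750 ≡ 1, so λ ≡ 36.
  x = λ² - 50 - 47 = 1296 - 97 ≡ 33; y = λ·(50 - 33) - 4 ≡ 25. → (33, 25)
5Q: (33, 25) + (47, 2). λ = (2 - 25)/(47 - 33) ≡ 30/14 mod 53. 14⁻¹ ≡ 19 (mod 53), so λ ≡ 40.
  x = λ² - 33 - 47 = 1600 - 80 ≡ 36; y = λ·(33 - 36) - 25 ≡ 14. → (36, 14)
6Q: (36, 14) + (47, 2). λ = (2 - 14)/(47 - 36) ≡ 41/11 mod 53. 11⁻¹ ≡ 29 (mod 53), so λ ≡ 23.
  x = λ² - 36 - 47 = 529 - 83 ≡ 22; y = λ·(36 - 22) - 14 ≡ 43. → (22, 43)
7Q: (22, 43) + (47, 2). λ = (2 - 43)/(47 - 22) ≡ 12/25 mod 53. 25⁻¹ ≡ 17 (mod 53) since 25·17 = 425 ≡ 1, so λ ≡ 45.
  x = λ² - 22 - 47 = 2025 - 69 ≡ 48; y = λ·(22 - 48) - 43 ≡ 6. → (48, 6)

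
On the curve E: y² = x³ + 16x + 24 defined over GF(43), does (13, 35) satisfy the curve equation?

y² = 35² ≡ 21; x³ + 16x + 24 = 2429 ≡ 21 (mod 43). 21 = 21.

yes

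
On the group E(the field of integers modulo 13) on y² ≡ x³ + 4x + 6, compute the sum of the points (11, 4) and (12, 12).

(2, 3)

(11, 4) + (12, 12). λ = (12 - 4)/(12 - 11) ≡ 8/1 mod 13. 1⁻¹ ≡ 1 (mod 13), so λ ≡ 8.
  x = λ² - 11 - 12 = 64 - 23 ≡ 2; y = λ·(11 - 2) - 4 ≡ 3. → (2, 3)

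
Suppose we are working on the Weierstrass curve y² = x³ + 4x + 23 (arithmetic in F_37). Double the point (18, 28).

(8, 30)

tangent at (18, 28): λ = (3·18² + 4)/(2·28) ≡ 14/19. 19⁻¹ ≡ 2 (mod 37), so λ ≡ 14·2 ≡ 28.
  x = λ² - 18 - 18 = 784 - 36 ≡ 8; y = λ·(18 - 8) - 28 ≡ 30. → (8, 30)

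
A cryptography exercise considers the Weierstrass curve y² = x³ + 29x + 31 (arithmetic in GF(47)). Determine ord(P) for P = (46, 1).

7

2P: tangent at (46, 1): λ = (3·46² + 29)/(2·1) ≡ 32/2. 2⁻¹ ≡ 24 (mod 47), so λ ≡ 32·24 ≡ 16.
  x = λ² - 46 - 46 = 256 - 92 ≡ 23; y = λ·(46 - 23) - 1 ≡ 38. → (23, 38)
3P: (23, 38) + (46, 1). λ = (1 - 38)/(46 - 23) ≡ 10/23 mod 47. 23⁻¹ ≡ 45 (mod 47), so λ ≡ 27.
  x = λ² - 23 - 46 = 729 - 69 ≡ 2; y = λ·(23 - 2) - 38 ≡ 12. → (2, 12)
4P: (2, 12) + (46, 1). λ = (1 - 12)/(46 - 2) ≡ 36/44 mod 47. 44⁻¹ ≡ 31 (mod 47), so λ ≡ 35.
  x = λ² - 2 - 46 = 1225 - 48 ≡ 2; y = λ·(2 - 2) - 12 ≡ 35. → (2, 35)
5P: (2, 35) + (46, 1). λ = (1 - 35)/(46 - 2) ≡ 13/44 mod 47. 44⁻¹ ≡ 31 (mod 47) since 44·31 = 1364 ≡ 1, so λ ≡ 27.
  x = λ² - 2 - 46 = 729 - 48 ≡ 23; y = λ·(2 - 23) - 35 ≡ 9. → (23, 9)
6P: (23, 9) + (46, 1). λ = (1 - 9)/(46 - 23) ≡ 39/23 mod 47. 23⁻¹ ≡ 45 (mod 47), so λ ≡ 16.
  x = λ² - 23 - 46 = 256 - 69 ≡ 46; y = λ·(23 - 46) - 9 ≡ 46. → (46, 46)
7P: (46, 46) + (46, 1): same x and y₁ ≡ -y₂, so the sum is the point at infinity.
7P = the point at infinity, so the order is 7.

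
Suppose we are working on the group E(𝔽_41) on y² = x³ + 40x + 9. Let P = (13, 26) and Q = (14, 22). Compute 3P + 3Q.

(37, 20)

First 3P:
Repeated addition: build up to 3P.
2P: tangent at (13, 26): λ = (3·13² + 40)/(2·26) ≡ 14/11. 11⁻¹ ≡ 15 (mod 41), so λ ≡ 14·15 ≡ 5.
  x = λ² - 13 - 13 = 25 - 26 ≡ 40; y = λ·(13 - 40) - 26 ≡ 3. → (40, 3)
3P: (40, 3) + (13, 26). λ = (26 - 3)/(13 - 40) ≡ 23/14 mod 41. 14⁻¹ ≡ 3 (mod 41) since 14·3 = 42 ≡ 1, so λ ≡ 28.
  x = λ² - 40 - 13 = 784 - 53 ≡ 34; y = λ·(40 - 34) - 3 ≡ 1. → (34, 1)
3P = (34, 1).
Next 3Q:
Repeated addition: build up to 3Q.
2Q: tangent at (14, 22): λ = (3·14² + 40)/(2·22) ≡ 13/3. 3⁻¹ ≡ 14 (mod 41), so λ ≡ 13·14 ≡ 18.
  x = λ² - 14 - 14 = 324 - 28 ≡ 9; y = λ·(14 - 9) - 22 ≡ 27. → (9, 27)
3Q: (9, 27) + (14, 22). λ = (22 - 27)/(14 - 9) ≡ 36/5 mod 41. 5⁻¹ ≡ 33 (mod 41), so λ ≡ 40.
  x = λ² - 9 - 14 = 1600 - 23 ≡ 19; y = λ·(9 - 19) - 27 ≡ 24. → (19, 24)
3Q = (19, 24).
Finally 3P + 3Q:
(34, 1) + (19, 24). λ = (24 - 1)/(19 - 34) ≡ 23/26 mod 41. 26⁻¹ ≡ 30 (mod 41) since 26·30 = 780 ≡ 1, so λ ≡ 34.
  x = λ² - 34 - 19 = 1156 - 53 ≡ 37; y = λ·(34 - 37) - 1 ≡ 20. → (37, 20)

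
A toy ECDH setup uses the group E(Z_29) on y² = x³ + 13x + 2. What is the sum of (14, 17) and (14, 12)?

The two points share x = 14 and their y-coordinates satisfy 17 + 12 ≡ 0 (mod 29), so they are inverses. Their sum is O.

O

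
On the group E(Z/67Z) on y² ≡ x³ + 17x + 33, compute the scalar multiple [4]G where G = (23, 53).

(20, 47)

Double-and-add on 4 = (100)₂. Start with G = (23, 53) for the leading 1-bit.
double: tangent at (23, 53): λ = (3·23² + 17)/(2·53) ≡ 63/39. 39⁻¹ ≡ 55 (mod 67), so λ ≡ 63·55 ≡ 48.
  x = λ² - 23 - 23 = 2304 - 46 ≡ 47; y = λ·(23 - 47) - 53 ≡ 1. → (47, 1)
double: tangent at (47, 1): λ = (3·47² + 17)/(2·1) ≡ 11/2. 2⁻¹ ≡ 34 (mod 67), so λ ≡ 11·34 ≡ 39.
  x = λ² - 47 - 47 = 1521 - 94 ≡ 20; y = λ·(47 - 20) - 1 ≡ 47. → (20, 47)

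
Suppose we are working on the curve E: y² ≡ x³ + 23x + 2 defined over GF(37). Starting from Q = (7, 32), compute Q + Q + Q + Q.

(14, 21)

Repeated addition: build up to 4Q.
2Q: tangent at (7, 32): λ = (3·7² + 23)/(2·32) ≡ 22/27. 27⁻¹ ≡ 11 (mod 37) since 27·11 = 297 ≡ 1, so λ ≡ 22·11 ≡ 20.
  x = λ² - 7 - 7 = 400 - 14 ≡ 16; y = λ·(7 - 16) - 32 ≡ 10. → (16, 10)
3Q: (16, 10) + (7, 32). λ = (32 - 10)/(7 - 16) ≡ 22/28 mod 37. 28⁻¹ ≡ 4 (mod 37) since 28·4 = 112 ≡ 1, so λ ≡ 14.
  x = λ² - 16 - 7 = 196 - 23 ≡ 25; y = λ·(16 - 25) - 10 ≡ 12. → (25, 12)
4Q: (25, 12) + (7, 32). λ = (32 - 12)/(7 - 25) ≡ 20/19 mod 37. 19⁻¹ ≡ 2 (mod 37), so λ ≡ 3.
  x = λ² - 25 - 7 = 9 - 32 ≡ 14; y = λ·(25 - 14) - 12 ≡ 21. → (14, 21)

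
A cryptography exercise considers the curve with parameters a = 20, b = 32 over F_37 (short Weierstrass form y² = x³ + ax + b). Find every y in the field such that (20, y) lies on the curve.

12, 25

x³ + 20x + 32 = 8432 ≡ 33 (mod 37).
Square roots of 33 mod 37: 12 and 25 (since 12² = 144 ≡ 33).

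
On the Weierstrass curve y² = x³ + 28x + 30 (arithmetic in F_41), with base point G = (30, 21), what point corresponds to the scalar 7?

(38, 40)

Repeated addition: build up to 7G.
2G: tangent at (30, 21): λ = (3·30² + 28)/(2·21) ≡ 22/1. 1⁻¹ ≡ 1 (mod 41), so λ ≡ 22·1 ≡ 22.
  x = λ² - 30 - 30 = 484 - 60 ≡ 14; y = λ·(30 - 14) - 21 ≡ 3. → (14, 3)
3G: (14, 3) + (30, 21). λ = (21 - 3)/(30 - 14) ≡ 18/16 mod 41. 16⁻¹ ≡ 18 (mod 41) since 16·18 = 288 ≡ 1, so λ ≡ 37.
  x = λ² - 14 - 30 = 1369 - 44 ≡ 13; y = λ·(14 - 13) - 3 ≡ 34. → (13, 34)
4G: (13, 34) + (30, 21). λ = (21 - 34)/(30 - 13) ≡ 28/17 mod 41. 17⁻¹ ≡ 29 (mod 41), so λ ≡ 33.
  x = λ² - 13 - 30 = 1089 - 43 ≡ 21; y = λ·(13 - 21) - 34 ≡ 30. → (21, 30)
5G: (21, 30) + (30, 21). λ = (21 - 30)/(30 - 21) ≡ 32/9 mod 41. 9⁻¹ ≡ 32 (mod 41) since 9·32 = 288 ≡ 1, so λ ≡ 40.
  x = λ² - 21 - 30 = 1600 - 51 ≡ 32; y = λ·(21 - 32) - 30 ≡ 22. → (32, 22)
6G: (32, 22) + (30, 21). λ = (21 - 22)/(30 - 32) ≡ 40/39 mod 41. 39⁻¹ ≡ 20 (mod 41), so λ ≡ 21.
  x = λ² - 32 - 30 = 441 - 62 ≡ 10; y = λ·(32 - 10) - 22 ≡ 30. → (10, 30)
7G: (10, 30) + (30, 21). λ = (21 - 30)/(30 - 10) ≡ 32/20 mod 41. 20⁻¹ ≡ 39 (mod 41) since 20·39 = 780 ≡ 1, so λ ≡ 18.
  x = λ² - 10 - 30 = 324 - 40 ≡ 38; y = λ·(10 - 38) - 30 ≡ 40. → (38, 40)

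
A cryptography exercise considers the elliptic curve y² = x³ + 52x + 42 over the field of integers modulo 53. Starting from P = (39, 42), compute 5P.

(45, 42)

Double-and-add on 5 = (101)₂. Start with P = (39, 42) for the leading 1-bit.
double: tangent at (39, 42): λ = (3·39² + 52)/(2·42) ≡ 4/31. 31⁻¹ ≡ 12 (mod 53), so λ ≡ 4·12 ≡ 48.
  x = λ² - 39 - 39 = 2304 - 78 ≡ 0; y = λ·(39 - 0) - 42 ≡ 28. → (0, 28)
double: tangent at (0, 28): λ = (3·0² + 52)/(2·28) ≡ 52/3. 3⁻¹ ≡ 18 (mod 53), so λ ≡ 52·18 ≡ 35.
  x = λ² - 0 - 0 = 1225 - 0 ≡ 6; y = λ·(0 - 6) - 28 ≡ 27. → (6, 27)
add P: (6, 27) + (39, 42). λ = (42 - 27)/(39 - 6) ≡ 15/33 mod 53. 33⁻¹ ≡ 45 (mod 53) since 33·45 = 1485 ≡ 1, so λ ≡ 39.
  x = λ² - 6 - 39 = 1521 - 45 ≡ 45; y = λ·(6 - 45) - 27 ≡ 42. → (45, 42)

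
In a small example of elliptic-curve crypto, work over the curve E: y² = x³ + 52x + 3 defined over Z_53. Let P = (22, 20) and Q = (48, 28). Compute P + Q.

(22, 20) + (48, 28). λ = (28 - 20)/(48 - 22) ≡ 8/26 mod 53. 26⁻¹ ≡ 51 (mod 53) since 26·51 = 1326 ≡ 1, so λ ≡ 37.
  x = λ² - 22 - 48 = 1369 - 70 ≡ 27; y = λ·(22 - 27) - 20 ≡ 7. → (27, 7)

(27, 7)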